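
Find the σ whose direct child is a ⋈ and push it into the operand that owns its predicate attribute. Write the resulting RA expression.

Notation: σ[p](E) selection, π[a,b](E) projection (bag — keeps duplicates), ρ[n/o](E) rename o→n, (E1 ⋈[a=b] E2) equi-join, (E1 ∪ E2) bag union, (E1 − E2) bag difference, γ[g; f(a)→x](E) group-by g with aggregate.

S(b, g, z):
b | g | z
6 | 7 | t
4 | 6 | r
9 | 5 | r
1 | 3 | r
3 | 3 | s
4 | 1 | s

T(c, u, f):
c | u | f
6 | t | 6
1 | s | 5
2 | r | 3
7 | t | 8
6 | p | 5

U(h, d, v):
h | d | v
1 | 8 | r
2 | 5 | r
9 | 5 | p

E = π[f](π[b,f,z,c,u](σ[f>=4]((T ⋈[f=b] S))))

σ filters on f, owned by the left side.
E' = π[f](π[b,f,z,c,u]((σ[f>=4](T) ⋈[f=b] S)))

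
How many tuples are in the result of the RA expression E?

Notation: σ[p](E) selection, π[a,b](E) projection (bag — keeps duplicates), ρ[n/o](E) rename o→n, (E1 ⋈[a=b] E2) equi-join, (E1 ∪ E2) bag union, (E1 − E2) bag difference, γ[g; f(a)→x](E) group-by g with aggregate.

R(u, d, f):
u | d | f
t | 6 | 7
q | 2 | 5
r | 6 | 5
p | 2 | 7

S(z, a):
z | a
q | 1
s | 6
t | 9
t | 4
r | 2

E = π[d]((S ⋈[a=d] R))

Stepwise |·|:
  S → 5
  R → 4
  (S ⋈[a=d] R) → 4
  π[d]((S ⋈[a=d] R)) → 4

|E| = 4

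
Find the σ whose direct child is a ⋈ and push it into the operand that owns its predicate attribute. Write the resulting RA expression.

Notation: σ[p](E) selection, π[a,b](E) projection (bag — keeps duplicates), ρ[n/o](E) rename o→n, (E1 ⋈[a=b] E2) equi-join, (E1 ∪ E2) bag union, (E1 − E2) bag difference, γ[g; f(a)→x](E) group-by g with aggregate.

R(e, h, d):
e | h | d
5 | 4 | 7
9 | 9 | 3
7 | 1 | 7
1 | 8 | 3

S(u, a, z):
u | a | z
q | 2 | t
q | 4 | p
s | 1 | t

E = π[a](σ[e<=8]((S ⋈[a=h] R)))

σ filters on e, owned by the right side.
E' = π[a]((S ⋈[a=h] σ[e<=8](R)))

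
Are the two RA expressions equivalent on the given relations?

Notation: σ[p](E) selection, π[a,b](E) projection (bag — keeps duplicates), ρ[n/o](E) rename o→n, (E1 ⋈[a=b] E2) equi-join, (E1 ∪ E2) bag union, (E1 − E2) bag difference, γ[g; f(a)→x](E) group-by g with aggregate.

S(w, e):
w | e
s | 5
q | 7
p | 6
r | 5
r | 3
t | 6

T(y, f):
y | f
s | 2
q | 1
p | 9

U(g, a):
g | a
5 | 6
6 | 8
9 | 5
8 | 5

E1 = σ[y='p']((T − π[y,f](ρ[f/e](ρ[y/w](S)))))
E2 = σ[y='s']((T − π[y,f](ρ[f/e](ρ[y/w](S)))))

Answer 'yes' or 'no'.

E1 row counts bottom-up:
  T → 3
  S → 6
  ρ[y/w](S) → 6
  ρ[f/e](ρ[y/w](S)) → 6
  π[y,f](ρ[f/e](ρ[y/w](S))) → 6
  (T − π[y,f](ρ[f/e](ρ[y/w](S)))) → 3
  σ[y='p']((T − π[y,f](ρ[f/e](ρ[y/w](S))))) → 1
E2 row counts bottom-up:
  T → 3
  S → 6
  ρ[y/w](S) → 6
  ρ[f/e](ρ[y/w](S)) → 6
  π[y,f](ρ[f/e](ρ[y/w](S))) → 6
  (T − π[y,f](ρ[f/e](ρ[y/w](S)))) → 3
  σ[y='s']((T − π[y,f](ρ[f/e](ρ[y/w](S))))) → 1

E1 result:
y | f
p | 9
E2 result:
y | f
s | 2
Witness: ('p', 9) appears 1× in E1 but 0× in E2.

no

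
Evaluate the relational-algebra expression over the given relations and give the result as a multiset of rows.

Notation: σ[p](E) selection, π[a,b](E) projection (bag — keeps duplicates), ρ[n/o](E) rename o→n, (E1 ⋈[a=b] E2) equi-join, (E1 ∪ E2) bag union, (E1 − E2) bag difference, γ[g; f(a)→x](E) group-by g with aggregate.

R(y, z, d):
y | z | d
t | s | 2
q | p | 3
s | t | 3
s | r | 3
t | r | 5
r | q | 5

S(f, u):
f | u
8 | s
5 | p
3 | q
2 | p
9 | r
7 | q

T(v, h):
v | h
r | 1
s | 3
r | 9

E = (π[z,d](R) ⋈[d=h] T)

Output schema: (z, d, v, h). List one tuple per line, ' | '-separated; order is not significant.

Row counts bottom-up:
  R → 6
  π[z,d](R) → 6
  T → 3
  (π[z,d](R) ⋈[d=h] T) → 3

== RESULT ==
z | d | v | h
p | 3 | s | 3
r | 3 | s | 3
t | 3 | s | 3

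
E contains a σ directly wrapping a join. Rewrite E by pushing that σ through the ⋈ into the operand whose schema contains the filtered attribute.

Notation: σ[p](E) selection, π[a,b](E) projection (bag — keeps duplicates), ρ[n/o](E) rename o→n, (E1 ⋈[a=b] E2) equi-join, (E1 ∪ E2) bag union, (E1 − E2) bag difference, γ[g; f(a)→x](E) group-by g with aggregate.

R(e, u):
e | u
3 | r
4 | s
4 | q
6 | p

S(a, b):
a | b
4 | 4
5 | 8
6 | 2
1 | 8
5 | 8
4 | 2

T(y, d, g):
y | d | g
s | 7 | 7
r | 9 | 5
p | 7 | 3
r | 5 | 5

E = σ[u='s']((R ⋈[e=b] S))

σ filters on u, owned by the left side.
E' = (σ[u='s'](R) ⋈[e=b] S)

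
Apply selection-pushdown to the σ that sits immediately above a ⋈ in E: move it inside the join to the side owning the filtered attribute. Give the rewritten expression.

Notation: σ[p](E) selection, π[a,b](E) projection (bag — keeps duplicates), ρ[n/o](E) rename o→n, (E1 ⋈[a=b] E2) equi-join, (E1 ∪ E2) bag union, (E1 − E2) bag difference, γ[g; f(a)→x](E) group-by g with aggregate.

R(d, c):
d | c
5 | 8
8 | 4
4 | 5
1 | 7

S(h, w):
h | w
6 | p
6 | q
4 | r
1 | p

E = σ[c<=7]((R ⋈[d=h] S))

σ filters on c, owned by the left side.
E' = (σ[c<=7](R) ⋈[d=h] S)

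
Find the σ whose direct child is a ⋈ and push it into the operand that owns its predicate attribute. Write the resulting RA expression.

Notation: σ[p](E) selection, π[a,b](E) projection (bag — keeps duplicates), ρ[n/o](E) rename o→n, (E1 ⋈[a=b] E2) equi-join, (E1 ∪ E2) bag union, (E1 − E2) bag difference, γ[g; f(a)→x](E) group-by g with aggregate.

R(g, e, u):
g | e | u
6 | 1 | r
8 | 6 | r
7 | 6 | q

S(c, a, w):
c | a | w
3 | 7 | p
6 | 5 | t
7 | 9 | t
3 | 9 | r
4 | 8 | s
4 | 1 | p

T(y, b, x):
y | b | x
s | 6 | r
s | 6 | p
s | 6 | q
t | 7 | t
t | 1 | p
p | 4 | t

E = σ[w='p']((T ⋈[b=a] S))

σ filters on w, owned by the right side.
E' = (T ⋈[b=a] σ[w='p'](S))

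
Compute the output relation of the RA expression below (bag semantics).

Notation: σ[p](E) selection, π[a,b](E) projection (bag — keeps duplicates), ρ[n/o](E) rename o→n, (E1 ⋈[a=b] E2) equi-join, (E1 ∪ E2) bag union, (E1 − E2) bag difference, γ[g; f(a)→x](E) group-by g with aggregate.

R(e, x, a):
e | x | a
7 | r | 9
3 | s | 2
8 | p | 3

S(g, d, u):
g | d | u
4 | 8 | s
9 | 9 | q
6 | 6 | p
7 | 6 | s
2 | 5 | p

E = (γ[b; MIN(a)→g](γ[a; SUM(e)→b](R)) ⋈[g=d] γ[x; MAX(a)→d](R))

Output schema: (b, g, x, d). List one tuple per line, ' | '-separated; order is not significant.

Row counts bottom-up:
  R → 3
  γ[a; SUM(e)→b](R) → 3
  γ[b; MIN(a)→g](γ[a; SUM(e)→b](R)) → 3
  R → 3
  γ[x; MAX(a)→d](R) → 3
  (γ[b; MIN(a)→g](γ[a; SUM(e)→b](R)) ⋈[g=d] γ[x; MAX(a)→d](R)) → 3

== RESULT ==
b | g | x | d
3 | 2 | s | 2
7 | 9 | r | 9
8 | 3 | p | 3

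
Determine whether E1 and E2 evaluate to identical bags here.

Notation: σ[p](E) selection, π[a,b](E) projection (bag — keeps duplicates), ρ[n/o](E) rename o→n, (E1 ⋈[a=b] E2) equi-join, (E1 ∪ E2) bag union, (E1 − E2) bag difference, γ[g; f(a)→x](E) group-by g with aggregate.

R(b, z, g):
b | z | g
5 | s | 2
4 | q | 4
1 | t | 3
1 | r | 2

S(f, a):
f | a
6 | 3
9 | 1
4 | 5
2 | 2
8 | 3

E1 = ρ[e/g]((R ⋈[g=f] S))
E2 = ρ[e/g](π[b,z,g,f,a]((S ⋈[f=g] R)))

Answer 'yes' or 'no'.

E1 subexpression sizes:
  R → 4
  S → 5
  (R ⋈[g=f] S) → 3
  ρ[e/g]((R ⋈[g=f] S)) → 3
E2 subexpression sizes:
  S → 5
  R → 4
  (S ⋈[f=g] R) → 3
  π[b,z,g,f,a]((S ⋈[f=g] R)) → 3
  ρ[e/g](π[b,z,g,f,a]((S ⋈[f=g] R))) → 3

E1 and E2 produce the same multiset:
b | z | e | f | a
1 | r | 2 | 2 | 2
4 | q | 4 | 4 | 5
5 | s | 2 | 2 | 2

yes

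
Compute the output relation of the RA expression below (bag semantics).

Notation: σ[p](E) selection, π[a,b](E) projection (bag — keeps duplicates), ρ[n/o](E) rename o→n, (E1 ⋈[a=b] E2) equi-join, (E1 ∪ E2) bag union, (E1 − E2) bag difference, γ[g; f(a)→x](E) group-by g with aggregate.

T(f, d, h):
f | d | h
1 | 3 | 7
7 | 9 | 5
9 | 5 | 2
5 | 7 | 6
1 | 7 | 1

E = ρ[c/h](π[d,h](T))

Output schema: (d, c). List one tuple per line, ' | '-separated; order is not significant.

Subexpression sizes:
  T → 5
  π[d,h](T) → 5
  ρ[c/h](π[d,h](T)) → 5

== RESULT ==
d | c
3 | 7
5 | 2
7 | 1
7 | 6
9 | 5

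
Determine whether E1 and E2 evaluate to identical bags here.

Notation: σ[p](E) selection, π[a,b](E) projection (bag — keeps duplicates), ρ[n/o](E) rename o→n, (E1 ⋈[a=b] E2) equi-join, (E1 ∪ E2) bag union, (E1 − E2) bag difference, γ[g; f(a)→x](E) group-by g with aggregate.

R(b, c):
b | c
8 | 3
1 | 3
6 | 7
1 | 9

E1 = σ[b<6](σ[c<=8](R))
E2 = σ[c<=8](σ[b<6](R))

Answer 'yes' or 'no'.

E1 row counts bottom-up:
  R → 4
  σ[c<=8](R) → 3
  σ[b<6](σ[c<=8](R)) → 1
E2 row counts bottom-up:
  R → 4
  σ[b<6](R) → 2
  σ[c<=8](σ[b<6](R)) → 1

E1 and E2 produce the same multiset:
b | c
1 | 3

yes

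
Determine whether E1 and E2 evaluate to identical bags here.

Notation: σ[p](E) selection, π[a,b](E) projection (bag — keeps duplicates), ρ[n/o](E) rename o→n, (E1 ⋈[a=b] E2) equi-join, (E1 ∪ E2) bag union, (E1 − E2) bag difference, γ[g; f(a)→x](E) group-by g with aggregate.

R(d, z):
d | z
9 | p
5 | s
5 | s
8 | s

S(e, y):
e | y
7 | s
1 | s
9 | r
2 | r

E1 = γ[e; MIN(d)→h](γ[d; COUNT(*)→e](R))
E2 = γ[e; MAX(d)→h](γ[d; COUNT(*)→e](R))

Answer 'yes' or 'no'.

E1 subexpression sizes:
  R → 4
  γ[d; COUNT(*)→e](R) → 3
  γ[e; MIN(d)→h](γ[d; COUNT(*)→e](R)) → 2
E2 subexpression sizes:
  R → 4
  γ[d; COUNT(*)→e](R) → 3
  γ[e; MAX(d)→h](γ[d; COUNT(*)→e](R)) → 2

E1 result:
e | h
1 | 8
2 | 5
E2 result:
e | h
1 | 9
2 | 5
Witness: (1, 8) appears 1× in E1 but 0× in E2.

no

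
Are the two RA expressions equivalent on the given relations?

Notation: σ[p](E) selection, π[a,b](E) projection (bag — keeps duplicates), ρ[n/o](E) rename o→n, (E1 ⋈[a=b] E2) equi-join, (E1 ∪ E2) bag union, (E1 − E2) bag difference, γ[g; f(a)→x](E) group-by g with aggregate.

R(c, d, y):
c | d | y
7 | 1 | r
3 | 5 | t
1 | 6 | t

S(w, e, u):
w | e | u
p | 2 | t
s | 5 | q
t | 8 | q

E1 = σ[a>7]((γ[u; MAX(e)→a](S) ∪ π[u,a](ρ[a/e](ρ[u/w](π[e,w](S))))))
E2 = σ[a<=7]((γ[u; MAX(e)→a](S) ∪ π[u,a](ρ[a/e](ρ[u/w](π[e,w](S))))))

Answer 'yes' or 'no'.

E1 subexpression sizes:
  S → 3
  γ[u; MAX(e)→a](S) → 2
  S → 3
  π[e,w](S) → 3
  ρ[u/w](π[e,w](S)) → 3
  ρ[a/e](ρ[u/w](π[e,w](S))) → 3
  π[u,a](ρ[a/e](ρ[u/w](π[e,w](S)))) → 3
  (γ[u; MAX(e)→a](S) ∪ π[u,a](ρ[a/e](ρ[u/w](π[e,w](S))))) → 5
  σ[a>7]((γ[u; MAX(e)→a](S) ∪ π[u,a](ρ[a/e](ρ[u/w](π[e,w](S)))))) → 2
E2 subexpression sizes:
  S → 3
  γ[u; MAX(e)→a](S) → 2
  S → 3
  π[e,w](S) → 3
  ρ[u/w](π[e,w](S)) → 3
  ρ[a/e](ρ[u/w](π[e,w](S))) → 3
  π[u,a](ρ[a/e](ρ[u/w](π[e,w](S)))) → 3
  (γ[u; MAX(e)→a](S) ∪ π[u,a](ρ[a/e](ρ[u/w](π[e,w](S))))) → 5
  σ[a<=7]((γ[u; MAX(e)→a](S) ∪ π[u,a](ρ[a/e](ρ[u/w](π[e,w](S)))))) → 3

E1 result:
u | a
q | 8
t | 8
E2 result:
u | a
p | 2
s | 5
t | 2
Witness: ('q', 8) appears 1× in E1 but 0× in E2.

no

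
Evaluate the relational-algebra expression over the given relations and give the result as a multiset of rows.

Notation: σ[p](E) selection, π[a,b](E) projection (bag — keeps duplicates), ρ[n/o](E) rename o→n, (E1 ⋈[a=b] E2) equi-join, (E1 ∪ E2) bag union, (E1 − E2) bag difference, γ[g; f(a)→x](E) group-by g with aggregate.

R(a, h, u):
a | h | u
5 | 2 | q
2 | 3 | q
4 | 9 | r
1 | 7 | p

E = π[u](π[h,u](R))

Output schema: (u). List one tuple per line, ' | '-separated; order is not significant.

Row counts bottom-up:
  R → 4
  π[h,u](R) → 4
  π[u](π[h,u](R)) → 4

== RESULT ==
u
p
q
q
r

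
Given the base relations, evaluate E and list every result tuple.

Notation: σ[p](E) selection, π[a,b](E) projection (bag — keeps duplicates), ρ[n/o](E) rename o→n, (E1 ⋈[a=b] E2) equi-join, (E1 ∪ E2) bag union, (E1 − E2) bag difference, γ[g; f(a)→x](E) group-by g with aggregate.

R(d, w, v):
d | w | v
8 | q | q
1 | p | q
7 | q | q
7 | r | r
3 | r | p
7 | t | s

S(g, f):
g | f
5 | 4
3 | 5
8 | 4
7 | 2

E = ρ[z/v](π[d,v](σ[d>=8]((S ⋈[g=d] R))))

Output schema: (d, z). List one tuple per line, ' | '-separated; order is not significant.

Subexpression sizes:
  S → 4
  R → 6
  (S ⋈[g=d] R) → 5
  σ[d>=8]((S ⋈[g=d] R)) → 1
  π[d,v](σ[d>=8]((S ⋈[g=d] R))) → 1
  ρ[z/v](π[d,v](σ[d>=8]((S ⋈[g=d] R)))) → 1

== RESULT ==
d | z
8 | q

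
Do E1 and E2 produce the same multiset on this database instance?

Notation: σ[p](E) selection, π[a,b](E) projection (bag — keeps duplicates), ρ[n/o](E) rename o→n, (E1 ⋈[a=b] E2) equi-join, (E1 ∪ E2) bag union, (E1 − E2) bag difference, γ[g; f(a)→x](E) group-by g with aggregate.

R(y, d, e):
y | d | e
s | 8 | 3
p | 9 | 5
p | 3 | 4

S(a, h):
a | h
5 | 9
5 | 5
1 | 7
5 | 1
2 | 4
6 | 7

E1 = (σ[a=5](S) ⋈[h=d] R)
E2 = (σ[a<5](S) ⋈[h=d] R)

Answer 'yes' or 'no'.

E1 row counts bottom-up:
  S → 6
  σ[a=5](S) → 3
  R → 3
  (σ[a=5](S) ⋈[h=d] R) → 1
E2 row counts bottom-up:
  S → 6
  σ[a<5](S) → 2
  R → 3
  (σ[a<5](S) ⋈[h=d] R) → 0

E1 result:
a | h | y | d | e
5 | 9 | p | 9 | 5
E2 result:
a | h | y | d | e
(0 rows)
Witness: (5, 9, 'p', 9, 5) appears 1× in E1 but 0× in E2.

no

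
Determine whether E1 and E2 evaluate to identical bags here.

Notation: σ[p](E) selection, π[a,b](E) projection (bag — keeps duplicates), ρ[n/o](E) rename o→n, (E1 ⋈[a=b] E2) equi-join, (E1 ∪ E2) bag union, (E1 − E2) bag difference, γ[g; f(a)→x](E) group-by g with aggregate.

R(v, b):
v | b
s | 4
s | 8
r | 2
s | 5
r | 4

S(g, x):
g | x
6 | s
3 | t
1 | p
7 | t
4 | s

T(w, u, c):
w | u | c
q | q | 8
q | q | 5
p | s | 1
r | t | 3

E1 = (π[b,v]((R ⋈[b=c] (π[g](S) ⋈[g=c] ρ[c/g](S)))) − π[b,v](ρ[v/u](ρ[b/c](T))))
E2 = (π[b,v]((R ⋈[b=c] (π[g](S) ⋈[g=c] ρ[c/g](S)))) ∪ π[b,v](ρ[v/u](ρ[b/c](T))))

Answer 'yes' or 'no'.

E1 row counts bottom-up:
  R → 5
  S → 5
  π[g](S) → 5
  S → 5
  ρ[c/g](S) → 5
  (π[g](S) ⋈[g=c] ρ[c/g](S)) → 5
  (R ⋈[b=c] (π[g](S) ⋈[g=c] ρ[c/g](S))) → 2
  π[b,v]((R ⋈[b=c] (π[g](S) ⋈[g=c] ρ[c/g](S)))) → 2
  T → 4
  ρ[b/c](T) → 4
  ρ[v/u](ρ[b/c](T)) → 4
  π[b,v](ρ[v/u](ρ[b/c](T))) → 4
  (π[b,v]((R ⋈[b=c] (π[g](S) ⋈[g=c] ρ[c/g](S)))) − π[b,v](ρ[v/u](ρ[b/c](T)))) → 2
E2 row counts bottom-up:
  R → 5
  S → 5
  π[g](S) → 5
  S → 5
  ρ[c/g](S) → 5
  (π[g](S) ⋈[g=c] ρ[c/g](S)) → 5
  (R ⋈[b=c] (π[g](S) ⋈[g=c] ρ[c/g](S))) → 2
  π[b,v]((R ⋈[b=c] (π[g](S) ⋈[g=c] ρ[c/g](S)))) → 2
  T → 4
  ρ[b/c](T) → 4
  ρ[v/u](ρ[b/c](T)) → 4
  π[b,v](ρ[v/u](ρ[b/c](T))) → 4
  (π[b,v]((R ⋈[b=c] (π[g](S) ⋈[g=c] ρ[c/g](S)))) ∪ π[b,v](ρ[v/u](ρ[b/c](T)))) → 6

E1 result:
b | v
4 | r
4 | s
E2 result:
b | v
1 | s
3 | t
4 | r
4 | s
5 | q
8 | q
Witness: (8, 'q') appears 0× in E1 but 1× in E2.

no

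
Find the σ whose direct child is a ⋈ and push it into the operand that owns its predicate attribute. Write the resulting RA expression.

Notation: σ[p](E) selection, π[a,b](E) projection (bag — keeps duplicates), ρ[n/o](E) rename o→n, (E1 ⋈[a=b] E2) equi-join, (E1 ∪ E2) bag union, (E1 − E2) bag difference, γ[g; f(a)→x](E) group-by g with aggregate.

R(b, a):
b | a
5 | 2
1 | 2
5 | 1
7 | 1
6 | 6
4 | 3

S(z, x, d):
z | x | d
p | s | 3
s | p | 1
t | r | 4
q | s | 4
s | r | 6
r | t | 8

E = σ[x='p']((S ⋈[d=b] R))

σ filters on x, owned by the left side.
E' = (σ[x='p'](S) ⋈[d=b] R)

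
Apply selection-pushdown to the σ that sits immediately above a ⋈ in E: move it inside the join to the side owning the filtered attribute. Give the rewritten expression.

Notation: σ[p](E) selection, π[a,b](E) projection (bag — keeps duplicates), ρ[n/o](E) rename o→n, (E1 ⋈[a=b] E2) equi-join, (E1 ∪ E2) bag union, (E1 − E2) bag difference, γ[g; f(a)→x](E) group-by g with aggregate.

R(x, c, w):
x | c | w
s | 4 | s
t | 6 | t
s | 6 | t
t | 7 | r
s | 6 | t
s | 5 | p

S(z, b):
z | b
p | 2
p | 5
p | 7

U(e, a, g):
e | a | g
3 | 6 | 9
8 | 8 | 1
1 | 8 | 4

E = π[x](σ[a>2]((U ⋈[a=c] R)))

σ filters on a, owned by the left side.
E' = π[x]((σ[a>2](U) ⋈[a=c] R))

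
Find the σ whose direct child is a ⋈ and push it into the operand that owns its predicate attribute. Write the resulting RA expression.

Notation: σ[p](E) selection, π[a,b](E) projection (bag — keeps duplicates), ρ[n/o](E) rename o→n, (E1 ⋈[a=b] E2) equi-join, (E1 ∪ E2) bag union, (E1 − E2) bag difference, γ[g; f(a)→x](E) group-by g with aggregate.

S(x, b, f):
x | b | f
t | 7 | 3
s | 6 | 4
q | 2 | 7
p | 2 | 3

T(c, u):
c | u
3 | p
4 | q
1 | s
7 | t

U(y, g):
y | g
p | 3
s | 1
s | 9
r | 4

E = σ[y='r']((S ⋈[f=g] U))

σ filters on y, owned by the right side.
E' = (S ⋈[f=g] σ[y='r'](U))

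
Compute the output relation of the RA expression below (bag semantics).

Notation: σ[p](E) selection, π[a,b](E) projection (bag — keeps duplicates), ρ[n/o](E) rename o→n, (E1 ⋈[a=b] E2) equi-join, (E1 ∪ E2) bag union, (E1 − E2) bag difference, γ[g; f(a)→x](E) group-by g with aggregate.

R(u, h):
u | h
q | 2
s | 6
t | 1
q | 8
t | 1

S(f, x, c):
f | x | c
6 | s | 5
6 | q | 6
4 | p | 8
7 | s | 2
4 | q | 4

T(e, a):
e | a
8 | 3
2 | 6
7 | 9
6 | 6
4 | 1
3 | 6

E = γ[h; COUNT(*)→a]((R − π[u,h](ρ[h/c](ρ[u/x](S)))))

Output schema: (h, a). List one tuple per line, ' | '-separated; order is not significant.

Row counts bottom-up:
  R → 5
  S → 5
  ρ[u/x](S) → 5
  ρ[h/c](ρ[u/x](S)) → 5
  π[u,h](ρ[h/c](ρ[u/x](S))) → 5
  (R − π[u,h](ρ[h/c](ρ[u/x](S)))) → 5
  γ[h; COUNT(*)→a]((R − π[u,h](ρ[h/c](ρ[u/x](S))))) → 4

== RESULT ==
h | a
1 | 2
2 | 1
6 | 1
8 | 1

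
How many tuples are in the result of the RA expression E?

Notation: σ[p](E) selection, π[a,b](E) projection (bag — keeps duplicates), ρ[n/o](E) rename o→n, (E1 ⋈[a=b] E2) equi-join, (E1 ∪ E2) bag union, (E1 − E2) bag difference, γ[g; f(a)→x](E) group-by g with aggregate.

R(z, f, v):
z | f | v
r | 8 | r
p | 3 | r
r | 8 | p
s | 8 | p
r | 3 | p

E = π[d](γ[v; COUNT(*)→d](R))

Per-node cardinality:
  R → 5
  γ[v; COUNT(*)→d](R) → 2
  π[d](γ[v; COUNT(*)→d](R)) → 2

|E| = 2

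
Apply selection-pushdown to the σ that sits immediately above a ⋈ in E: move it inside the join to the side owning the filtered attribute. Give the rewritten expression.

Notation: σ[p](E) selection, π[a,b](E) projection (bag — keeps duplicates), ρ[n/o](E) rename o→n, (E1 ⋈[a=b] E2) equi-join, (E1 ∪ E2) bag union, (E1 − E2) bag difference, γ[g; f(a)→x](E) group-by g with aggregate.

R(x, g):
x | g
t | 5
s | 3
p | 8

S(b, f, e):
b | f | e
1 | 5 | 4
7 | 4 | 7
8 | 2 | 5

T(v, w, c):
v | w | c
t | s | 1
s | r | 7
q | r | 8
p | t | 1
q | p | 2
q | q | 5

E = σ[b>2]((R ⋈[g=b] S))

σ filters on b, owned by the right side.
E' = (R ⋈[g=b] σ[b>2](S))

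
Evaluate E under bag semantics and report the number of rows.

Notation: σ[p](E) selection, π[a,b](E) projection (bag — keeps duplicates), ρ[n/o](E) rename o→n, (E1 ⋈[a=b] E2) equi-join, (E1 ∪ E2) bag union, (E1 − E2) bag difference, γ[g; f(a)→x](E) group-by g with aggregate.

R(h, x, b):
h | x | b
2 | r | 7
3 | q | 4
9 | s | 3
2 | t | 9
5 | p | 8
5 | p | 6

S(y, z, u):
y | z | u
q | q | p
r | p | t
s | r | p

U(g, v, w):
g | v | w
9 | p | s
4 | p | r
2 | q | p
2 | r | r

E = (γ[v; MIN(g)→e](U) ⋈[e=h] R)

Subexpression sizes:
  U → 4
  γ[v; MIN(g)→e](U) → 3
  R → 6
  (γ[v; MIN(g)→e](U) ⋈[e=h] R) → 4

|E| = 4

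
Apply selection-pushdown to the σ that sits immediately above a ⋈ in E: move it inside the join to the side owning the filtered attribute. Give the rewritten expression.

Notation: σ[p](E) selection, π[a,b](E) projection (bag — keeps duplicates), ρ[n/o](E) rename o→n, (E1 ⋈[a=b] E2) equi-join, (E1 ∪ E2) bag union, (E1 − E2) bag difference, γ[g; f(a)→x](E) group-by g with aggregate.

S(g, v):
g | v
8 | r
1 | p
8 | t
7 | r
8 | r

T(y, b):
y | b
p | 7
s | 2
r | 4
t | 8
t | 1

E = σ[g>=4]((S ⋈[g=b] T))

σ filters on g, owned by the left side.
E' = (σ[g>=4](S) ⋈[g=b] T)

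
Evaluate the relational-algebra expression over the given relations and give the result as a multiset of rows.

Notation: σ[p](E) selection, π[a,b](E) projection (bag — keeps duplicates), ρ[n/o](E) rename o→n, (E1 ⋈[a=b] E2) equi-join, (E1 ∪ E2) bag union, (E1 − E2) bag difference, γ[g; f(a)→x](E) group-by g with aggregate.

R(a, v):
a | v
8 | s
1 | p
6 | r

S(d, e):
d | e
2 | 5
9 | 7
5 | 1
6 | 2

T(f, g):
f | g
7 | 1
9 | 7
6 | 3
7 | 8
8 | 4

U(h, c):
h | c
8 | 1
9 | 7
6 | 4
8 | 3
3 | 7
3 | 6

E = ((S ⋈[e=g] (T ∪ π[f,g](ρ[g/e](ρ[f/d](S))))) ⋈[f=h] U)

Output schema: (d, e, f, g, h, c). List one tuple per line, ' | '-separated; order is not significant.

Subexpression sizes:
  S → 4
  T → 5
  S → 4
  ρ[f/d](S) → 4
  ρ[g/e](ρ[f/d](S)) → 4
  π[f,g](ρ[g/e](ρ[f/d](S))) → 4
  (T ∪ π[f,g](ρ[g/e](ρ[f/d](S)))) → 9
  (S ⋈[e=g] (T ∪ π[f,g](ρ[g/e](ρ[f/d](S))))) → 6
  U → 6
  ((S ⋈[e=g] (T ∪ π[f,g](ρ[g/e](ρ[f/d](S))))) ⋈[f=h] U) → 3

== RESULT ==
d | e | f | g | h | c
6 | 2 | 6 | 2 | 6 | 4
9 | 7 | 9 | 7 | 9 | 7
9 | 7 | 9 | 7 | 9 | 7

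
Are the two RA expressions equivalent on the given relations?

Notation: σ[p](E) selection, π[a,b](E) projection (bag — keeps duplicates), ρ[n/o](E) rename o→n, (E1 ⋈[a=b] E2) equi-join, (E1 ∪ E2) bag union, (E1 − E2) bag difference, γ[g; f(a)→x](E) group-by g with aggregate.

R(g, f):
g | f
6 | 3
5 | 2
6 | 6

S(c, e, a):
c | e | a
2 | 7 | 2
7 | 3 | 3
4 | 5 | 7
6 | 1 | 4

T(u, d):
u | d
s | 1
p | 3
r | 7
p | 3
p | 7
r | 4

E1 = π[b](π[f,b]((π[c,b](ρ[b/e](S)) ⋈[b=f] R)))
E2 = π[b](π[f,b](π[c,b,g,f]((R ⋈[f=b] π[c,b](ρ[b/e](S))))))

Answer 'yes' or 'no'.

E1 row counts bottom-up:
  S → 4
  ρ[b/e](S) → 4
  π[c,b](ρ[b/e](S)) → 4
  R → 3
  (π[c,b](ρ[b/e](S)) ⋈[b=f] R) → 1
  π[f,b]((π[c,b](ρ[b/e](S)) ⋈[b=f] R)) → 1
  π[b](π[f,b]((π[c,b](ρ[b/e](S)) ⋈[b=f] R))) → 1
E2 row counts bottom-up:
  R → 3
  S → 4
  ρ[b/e](S) → 4
  π[c,b](ρ[b/e](S)) → 4
  (R ⋈[f=b] π[c,b](ρ[b/e](S))) → 1
  π[c,b,g,f]((R ⋈[f=b] π[c,b](ρ[b/e](S)))) → 1
  π[f,b](π[c,b,g,f]((R ⋈[f=b] π[c,b](ρ[b/e](S))))) → 1
  π[b](π[f,b](π[c,b,g,f]((R ⋈[f=b] π[c,b](ρ[b/e](S)))))) → 1

E1 and E2 produce the same multiset:
b
3

yes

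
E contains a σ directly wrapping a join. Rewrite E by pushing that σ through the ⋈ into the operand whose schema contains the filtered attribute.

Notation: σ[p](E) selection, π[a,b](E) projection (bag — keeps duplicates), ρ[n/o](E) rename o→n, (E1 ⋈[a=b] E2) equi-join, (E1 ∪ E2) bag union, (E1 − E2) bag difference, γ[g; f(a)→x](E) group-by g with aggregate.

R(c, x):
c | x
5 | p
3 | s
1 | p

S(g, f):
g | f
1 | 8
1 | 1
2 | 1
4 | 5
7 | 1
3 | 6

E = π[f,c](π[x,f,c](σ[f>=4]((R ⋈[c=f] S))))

σ filters on f, owned by the right side.
E' = π[f,c](π[x,f,c]((R ⋈[c=f] σ[f>=4](S))))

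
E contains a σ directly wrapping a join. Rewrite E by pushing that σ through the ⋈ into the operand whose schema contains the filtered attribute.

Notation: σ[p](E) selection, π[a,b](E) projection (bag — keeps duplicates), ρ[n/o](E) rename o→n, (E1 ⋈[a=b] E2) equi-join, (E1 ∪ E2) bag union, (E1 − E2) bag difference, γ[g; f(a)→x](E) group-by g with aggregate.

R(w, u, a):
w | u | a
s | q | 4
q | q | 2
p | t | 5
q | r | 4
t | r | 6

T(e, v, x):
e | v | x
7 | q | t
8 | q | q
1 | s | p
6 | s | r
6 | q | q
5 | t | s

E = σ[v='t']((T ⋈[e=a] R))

σ filters on v, owned by the left side.
E' = (σ[v='t'](T) ⋈[e=a] R)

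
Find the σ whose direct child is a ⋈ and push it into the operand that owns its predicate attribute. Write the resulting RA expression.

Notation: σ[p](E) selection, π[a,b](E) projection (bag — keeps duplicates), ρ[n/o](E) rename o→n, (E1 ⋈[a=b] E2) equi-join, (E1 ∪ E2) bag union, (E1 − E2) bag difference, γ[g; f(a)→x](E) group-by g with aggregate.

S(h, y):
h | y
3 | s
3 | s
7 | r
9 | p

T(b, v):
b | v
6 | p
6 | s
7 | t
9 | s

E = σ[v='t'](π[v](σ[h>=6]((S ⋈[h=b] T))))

σ filters on h, owned by the left side.
E' = σ[v='t'](π[v]((σ[h>=6](S) ⋈[h=b] T)))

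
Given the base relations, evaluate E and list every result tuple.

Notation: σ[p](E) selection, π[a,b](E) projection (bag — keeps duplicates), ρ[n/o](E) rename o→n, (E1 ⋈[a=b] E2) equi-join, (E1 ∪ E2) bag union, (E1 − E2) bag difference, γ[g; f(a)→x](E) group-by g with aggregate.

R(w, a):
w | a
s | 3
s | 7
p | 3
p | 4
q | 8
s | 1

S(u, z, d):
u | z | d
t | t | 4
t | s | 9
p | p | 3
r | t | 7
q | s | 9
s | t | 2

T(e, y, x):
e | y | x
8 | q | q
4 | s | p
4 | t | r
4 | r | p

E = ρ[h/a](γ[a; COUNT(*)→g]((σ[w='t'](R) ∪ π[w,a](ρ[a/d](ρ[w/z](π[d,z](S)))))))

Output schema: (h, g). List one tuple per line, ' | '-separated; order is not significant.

Subexpression sizes:
  R → 6
  σ[w='t'](R) → 0
  S → 6
  π[d,z](S) → 6
  ρ[w/z](π[d,z](S)) → 6
  ρ[a/d](ρ[w/z](π[d,z](S))) → 6
  π[w,a](ρ[a/d](ρ[w/z](π[d,z](S)))) → 6
  (σ[w='t'](R) ∪ π[w,a](ρ[a/d](ρ[w/z](π[d,z](S))))) → 6
  γ[a; COUNT(*)→g]((σ[w='t'](R) ∪ π[w,a](ρ[a/d](ρ[w/z](π[d,z](S)))))) → 5
  ρ[h/a](γ[a; COUNT(*)→g]((σ[w='t'](R) ∪ π[w,a](ρ[a/d](ρ[w/z](π[d,z](S))))))) → 5

== RESULT ==
h | g
2 | 1
3 | 1
4 | 1
7 | 1
9 | 2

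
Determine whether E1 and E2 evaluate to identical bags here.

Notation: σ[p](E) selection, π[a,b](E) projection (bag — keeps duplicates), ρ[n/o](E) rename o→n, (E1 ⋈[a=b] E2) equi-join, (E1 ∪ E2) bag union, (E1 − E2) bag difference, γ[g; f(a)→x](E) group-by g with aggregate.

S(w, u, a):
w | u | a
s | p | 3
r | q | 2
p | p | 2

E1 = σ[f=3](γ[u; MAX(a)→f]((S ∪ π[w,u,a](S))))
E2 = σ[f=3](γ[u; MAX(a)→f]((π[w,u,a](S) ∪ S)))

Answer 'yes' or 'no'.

E1 subexpression sizes:
  S → 3
  S → 3
  π[w,u,a](S) → 3
  (S ∪ π[w,u,a](S)) → 6
  γ[u; MAX(a)→f]((S ∪ π[w,u,a](S))) → 2
  σ[f=3](γ[u; MAX(a)→f]((S ∪ π[w,u,a](S)))) → 1
E2 subexpression sizes:
  S → 3
  π[w,u,a](S) → 3
  S → 3
  (π[w,u,a](S) ∪ S) → 6
  γ[u; MAX(a)→f]((π[w,u,a](S) ∪ S)) → 2
  σ[f=3](γ[u; MAX(a)→f]((π[w,u,a](S) ∪ S))) → 1

E1 and E2 produce the same multiset:
u | f
p | 3

yes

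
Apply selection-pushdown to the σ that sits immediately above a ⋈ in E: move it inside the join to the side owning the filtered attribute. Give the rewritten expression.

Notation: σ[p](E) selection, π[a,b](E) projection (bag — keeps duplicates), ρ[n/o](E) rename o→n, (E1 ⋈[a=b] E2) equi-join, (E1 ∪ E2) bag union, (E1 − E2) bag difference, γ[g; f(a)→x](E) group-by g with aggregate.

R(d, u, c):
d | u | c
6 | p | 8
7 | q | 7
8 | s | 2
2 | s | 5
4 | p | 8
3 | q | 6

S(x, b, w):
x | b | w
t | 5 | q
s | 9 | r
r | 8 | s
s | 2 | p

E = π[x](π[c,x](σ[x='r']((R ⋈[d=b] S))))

σ filters on x, owned by the right side.
E' = π[x](π[c,x]((R ⋈[d=b] σ[x='r'](S))))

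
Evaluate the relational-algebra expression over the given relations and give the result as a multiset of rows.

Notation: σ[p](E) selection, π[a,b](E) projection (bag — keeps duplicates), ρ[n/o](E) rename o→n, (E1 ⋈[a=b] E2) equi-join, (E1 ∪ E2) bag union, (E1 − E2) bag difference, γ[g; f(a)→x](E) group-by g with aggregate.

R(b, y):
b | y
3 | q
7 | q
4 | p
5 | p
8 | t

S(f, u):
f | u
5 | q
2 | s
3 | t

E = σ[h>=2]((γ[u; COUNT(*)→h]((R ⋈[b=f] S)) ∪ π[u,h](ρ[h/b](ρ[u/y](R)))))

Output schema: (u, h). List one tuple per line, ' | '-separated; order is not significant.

Row counts bottom-up:
  R → 5
  S → 3
  (R ⋈[b=f] S) → 2
  γ[u; COUNT(*)→h]((R ⋈[b=f] S)) → 2
  R → 5
  ρ[u/y](R) → 5
  ρ[h/b](ρ[u/y](R)) → 5
  π[u,h](ρ[h/b](ρ[u/y](R))) → 5
  (γ[u; COUNT(*)→h]((R ⋈[b=f] S)) ∪ π[u,h](ρ[h/b](ρ[u/y](R)))) → 7
  σ[h>=2]((γ[u; COUNT(*)→h]((R ⋈[b=f] S)) ∪ π[u,h](ρ[h/b](ρ[u/y](R))))) → 5

== RESULT ==
u | h
p | 4
p | 5
q | 3
q | 7
t | 8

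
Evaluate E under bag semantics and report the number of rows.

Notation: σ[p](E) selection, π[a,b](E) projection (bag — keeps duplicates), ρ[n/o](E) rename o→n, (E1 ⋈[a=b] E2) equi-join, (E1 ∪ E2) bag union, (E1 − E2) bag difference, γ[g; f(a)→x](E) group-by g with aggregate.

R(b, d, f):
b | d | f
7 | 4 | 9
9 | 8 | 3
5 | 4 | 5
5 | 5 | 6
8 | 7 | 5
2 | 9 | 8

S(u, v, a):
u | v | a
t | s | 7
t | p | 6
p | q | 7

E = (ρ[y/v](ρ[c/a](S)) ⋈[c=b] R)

Subexpression sizes:
  S → 3
  ρ[c/a](S) → 3
  ρ[y/v](ρ[c/a](S)) → 3
  R → 6
  (ρ[y/v](ρ[c/a](S)) ⋈[c=b] R) → 2

|E| = 2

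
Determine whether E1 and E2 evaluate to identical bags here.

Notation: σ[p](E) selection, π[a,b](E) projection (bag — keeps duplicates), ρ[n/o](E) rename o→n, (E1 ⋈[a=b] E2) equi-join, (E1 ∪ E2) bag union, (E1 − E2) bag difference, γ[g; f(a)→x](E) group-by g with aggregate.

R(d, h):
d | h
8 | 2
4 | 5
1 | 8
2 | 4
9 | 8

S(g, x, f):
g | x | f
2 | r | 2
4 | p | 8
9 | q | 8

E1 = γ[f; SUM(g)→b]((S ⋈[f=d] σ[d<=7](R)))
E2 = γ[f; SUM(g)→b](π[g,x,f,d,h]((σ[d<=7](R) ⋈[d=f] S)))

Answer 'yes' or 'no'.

E1 row counts bottom-up:
  S → 3
  R → 5
  σ[d<=7](R) → 3
  (S ⋈[f=d] σ[d<=7](R)) → 1
  γ[f; SUM(g)→b]((S ⋈[f=d] σ[d<=7](R))) → 1
E2 row counts bottom-up:
  R → 5
  σ[d<=7](R) → 3
  S → 3
  (σ[d<=7](R) ⋈[d=f] S) → 1
  π[g,x,f,d,h]((σ[d<=7](R) ⋈[d=f] S)) → 1
  γ[f; SUM(g)→b](π[g,x,f,d,h]((σ[d<=7](R) ⋈[d=f] S))) → 1

E1 and E2 produce the same multiset:
f | b
2 | 2

yes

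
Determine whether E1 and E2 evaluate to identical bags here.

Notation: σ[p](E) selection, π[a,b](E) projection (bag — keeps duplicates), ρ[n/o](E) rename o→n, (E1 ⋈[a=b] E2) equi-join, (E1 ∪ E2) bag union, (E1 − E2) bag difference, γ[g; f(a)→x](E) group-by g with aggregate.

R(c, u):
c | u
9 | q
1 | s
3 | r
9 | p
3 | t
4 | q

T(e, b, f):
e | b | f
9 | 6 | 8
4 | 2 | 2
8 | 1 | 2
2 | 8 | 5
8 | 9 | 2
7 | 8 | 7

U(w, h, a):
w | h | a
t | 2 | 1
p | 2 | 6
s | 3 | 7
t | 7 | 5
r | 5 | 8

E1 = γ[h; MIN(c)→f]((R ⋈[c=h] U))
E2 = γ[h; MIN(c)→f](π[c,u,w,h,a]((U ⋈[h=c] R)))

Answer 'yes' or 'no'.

E1 row counts bottom-up:
  R → 6
  U → 5
  (R ⋈[c=h] U) → 2
  γ[h; MIN(c)→f]((R ⋈[c=h] U)) → 1
E2 row counts bottom-up:
  U → 5
  R → 6
  (U ⋈[h=c] R) → 2
  π[c,u,w,h,a]((U ⋈[h=c] R)) → 2
  γ[h; MIN(c)→f](π[c,u,w,h,a]((U ⋈[h=c] R))) → 1

E1 and E2 produce the same multiset:
h | f
3 | 3

yes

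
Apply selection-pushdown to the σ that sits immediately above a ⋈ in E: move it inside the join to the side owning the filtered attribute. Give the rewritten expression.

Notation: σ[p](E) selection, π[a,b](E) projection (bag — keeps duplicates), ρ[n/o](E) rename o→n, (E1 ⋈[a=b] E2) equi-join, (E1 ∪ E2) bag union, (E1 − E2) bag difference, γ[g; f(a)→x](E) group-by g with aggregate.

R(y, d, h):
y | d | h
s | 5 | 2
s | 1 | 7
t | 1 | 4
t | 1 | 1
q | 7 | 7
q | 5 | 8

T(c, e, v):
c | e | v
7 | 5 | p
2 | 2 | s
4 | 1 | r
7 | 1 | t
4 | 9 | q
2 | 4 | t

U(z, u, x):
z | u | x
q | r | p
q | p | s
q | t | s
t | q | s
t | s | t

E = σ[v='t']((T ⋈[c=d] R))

σ filters on v, owned by the left side.
E' = (σ[v='t'](T) ⋈[c=d] R)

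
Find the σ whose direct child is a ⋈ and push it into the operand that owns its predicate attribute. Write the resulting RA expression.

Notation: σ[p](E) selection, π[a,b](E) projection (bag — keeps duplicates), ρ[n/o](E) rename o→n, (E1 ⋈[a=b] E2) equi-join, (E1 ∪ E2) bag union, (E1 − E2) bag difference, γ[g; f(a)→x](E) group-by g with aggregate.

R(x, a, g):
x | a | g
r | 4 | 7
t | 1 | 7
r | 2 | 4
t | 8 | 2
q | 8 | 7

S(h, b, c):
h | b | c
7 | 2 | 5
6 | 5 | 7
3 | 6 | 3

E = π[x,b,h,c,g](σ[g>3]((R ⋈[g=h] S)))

σ filters on g, owned by the left side.
E' = π[x,b,h,c,g]((σ[g>3](R) ⋈[g=h] S))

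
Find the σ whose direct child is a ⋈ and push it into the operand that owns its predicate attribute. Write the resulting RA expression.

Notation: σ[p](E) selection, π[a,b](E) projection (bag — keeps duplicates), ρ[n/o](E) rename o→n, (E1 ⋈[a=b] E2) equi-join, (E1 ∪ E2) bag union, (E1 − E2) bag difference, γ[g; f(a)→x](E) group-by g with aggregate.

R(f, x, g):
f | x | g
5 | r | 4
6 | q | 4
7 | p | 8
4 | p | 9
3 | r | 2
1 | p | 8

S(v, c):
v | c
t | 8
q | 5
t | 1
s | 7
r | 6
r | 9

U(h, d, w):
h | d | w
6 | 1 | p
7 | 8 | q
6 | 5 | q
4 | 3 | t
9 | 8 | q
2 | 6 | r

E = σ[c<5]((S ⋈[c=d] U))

σ filters on c, owned by the left side.
E' = (σ[c<5](S) ⋈[c=d] U)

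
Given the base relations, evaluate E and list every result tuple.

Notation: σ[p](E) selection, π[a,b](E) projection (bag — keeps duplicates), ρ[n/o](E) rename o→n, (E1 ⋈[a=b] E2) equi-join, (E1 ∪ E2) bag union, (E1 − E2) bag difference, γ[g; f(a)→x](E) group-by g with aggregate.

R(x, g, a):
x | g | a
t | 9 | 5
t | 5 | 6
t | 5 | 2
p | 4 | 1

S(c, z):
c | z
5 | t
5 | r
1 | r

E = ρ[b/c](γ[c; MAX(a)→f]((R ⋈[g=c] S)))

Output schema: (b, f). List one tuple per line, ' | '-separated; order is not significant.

Per-node cardinality:
  R → 4
  S → 3
  (R ⋈[g=c] S) → 4
  γ[c; MAX(a)→f]((R ⋈[g=c] S)) → 1
  ρ[b/c](γ[c; MAX(a)→f]((R ⋈[g=c] S))) → 1

== RESULT ==
b | f
5 | 6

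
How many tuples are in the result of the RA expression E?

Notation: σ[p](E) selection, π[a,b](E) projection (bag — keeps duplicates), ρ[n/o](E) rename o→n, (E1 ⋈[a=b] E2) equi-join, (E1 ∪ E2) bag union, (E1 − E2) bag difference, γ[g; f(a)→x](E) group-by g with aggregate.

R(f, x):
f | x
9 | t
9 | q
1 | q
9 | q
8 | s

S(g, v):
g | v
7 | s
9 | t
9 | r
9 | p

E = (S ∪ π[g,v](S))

Row counts bottom-up:
  S → 4
  S → 4
  π[g,v](S) → 4
  (S ∪ π[g,v](S)) → 8

|E| = 8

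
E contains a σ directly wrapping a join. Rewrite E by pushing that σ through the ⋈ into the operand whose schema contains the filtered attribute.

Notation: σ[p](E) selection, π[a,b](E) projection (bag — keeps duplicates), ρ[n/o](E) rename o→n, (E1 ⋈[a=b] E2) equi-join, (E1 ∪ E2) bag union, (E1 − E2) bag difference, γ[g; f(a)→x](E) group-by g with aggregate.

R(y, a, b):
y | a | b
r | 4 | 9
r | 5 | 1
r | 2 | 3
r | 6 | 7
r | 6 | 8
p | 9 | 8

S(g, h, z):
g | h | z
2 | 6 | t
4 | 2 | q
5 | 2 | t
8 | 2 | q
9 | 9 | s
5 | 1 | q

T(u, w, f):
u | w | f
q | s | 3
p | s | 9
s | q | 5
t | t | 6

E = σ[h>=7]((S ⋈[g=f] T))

σ filters on h, owned by the left side.
E' = (σ[h>=7](S) ⋈[g=f] T)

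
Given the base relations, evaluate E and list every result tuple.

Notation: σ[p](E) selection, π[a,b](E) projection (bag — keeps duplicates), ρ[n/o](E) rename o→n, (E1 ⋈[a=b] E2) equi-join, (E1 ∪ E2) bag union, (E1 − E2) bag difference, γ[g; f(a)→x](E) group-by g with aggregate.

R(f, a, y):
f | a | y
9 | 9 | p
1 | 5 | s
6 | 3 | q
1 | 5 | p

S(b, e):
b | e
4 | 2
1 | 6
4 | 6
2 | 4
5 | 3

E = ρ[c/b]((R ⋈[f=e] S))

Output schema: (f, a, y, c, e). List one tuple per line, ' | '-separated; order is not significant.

Row counts bottom-up:
  R → 4
  S → 5
  (R ⋈[f=e] S) → 2
  ρ[c/b]((R ⋈[f=e] S)) → 2

== RESULT ==
f | a | y | c | e
6 | 3 | q | 1 | 6
6 | 3 | q | 4 | 6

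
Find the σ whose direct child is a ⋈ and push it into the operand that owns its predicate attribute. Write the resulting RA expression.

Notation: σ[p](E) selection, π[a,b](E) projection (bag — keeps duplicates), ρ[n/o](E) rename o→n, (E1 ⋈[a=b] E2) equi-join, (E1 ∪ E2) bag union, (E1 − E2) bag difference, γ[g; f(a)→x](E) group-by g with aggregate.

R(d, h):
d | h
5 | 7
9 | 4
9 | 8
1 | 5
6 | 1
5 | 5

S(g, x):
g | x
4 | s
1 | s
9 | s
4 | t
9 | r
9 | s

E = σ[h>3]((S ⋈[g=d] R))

σ filters on h, owned by the right side.
E' = (S ⋈[g=d] σ[h>3](R))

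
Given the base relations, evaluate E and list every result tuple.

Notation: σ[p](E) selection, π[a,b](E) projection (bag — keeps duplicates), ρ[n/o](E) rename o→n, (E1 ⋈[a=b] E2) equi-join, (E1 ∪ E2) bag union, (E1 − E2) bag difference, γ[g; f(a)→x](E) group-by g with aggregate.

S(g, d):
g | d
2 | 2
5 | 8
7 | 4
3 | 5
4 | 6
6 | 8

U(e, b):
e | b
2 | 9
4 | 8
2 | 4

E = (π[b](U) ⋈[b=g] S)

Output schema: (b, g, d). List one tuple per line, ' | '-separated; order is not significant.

Per-node cardinality:
  U → 3
  π[b](U) → 3
  S → 6
  (π[b](U) ⋈[b=g] S) → 1

== RESULT ==
b | g | d
4 | 4 | 6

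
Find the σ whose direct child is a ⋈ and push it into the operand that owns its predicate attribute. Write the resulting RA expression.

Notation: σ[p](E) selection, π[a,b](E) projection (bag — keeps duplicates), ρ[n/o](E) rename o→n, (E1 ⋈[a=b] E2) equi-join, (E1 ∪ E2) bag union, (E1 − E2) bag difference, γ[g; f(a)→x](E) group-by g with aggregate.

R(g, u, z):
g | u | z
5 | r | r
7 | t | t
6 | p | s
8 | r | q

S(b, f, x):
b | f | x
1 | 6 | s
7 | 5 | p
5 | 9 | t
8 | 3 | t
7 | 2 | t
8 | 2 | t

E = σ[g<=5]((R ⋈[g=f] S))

σ filters on g, owned by the left side.
E' = (σ[g<=5](R) ⋈[g=f] S)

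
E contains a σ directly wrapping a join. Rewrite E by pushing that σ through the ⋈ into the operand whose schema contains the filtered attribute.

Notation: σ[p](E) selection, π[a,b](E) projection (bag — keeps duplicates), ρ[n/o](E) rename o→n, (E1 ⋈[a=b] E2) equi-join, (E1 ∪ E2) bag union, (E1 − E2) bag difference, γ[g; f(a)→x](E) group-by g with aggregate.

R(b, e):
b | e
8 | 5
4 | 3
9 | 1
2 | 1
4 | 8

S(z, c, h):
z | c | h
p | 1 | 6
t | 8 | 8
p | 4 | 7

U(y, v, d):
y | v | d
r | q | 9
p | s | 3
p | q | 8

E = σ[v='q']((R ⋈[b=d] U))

σ filters on v, owned by the right side.
E' = (R ⋈[b=d] σ[v='q'](U))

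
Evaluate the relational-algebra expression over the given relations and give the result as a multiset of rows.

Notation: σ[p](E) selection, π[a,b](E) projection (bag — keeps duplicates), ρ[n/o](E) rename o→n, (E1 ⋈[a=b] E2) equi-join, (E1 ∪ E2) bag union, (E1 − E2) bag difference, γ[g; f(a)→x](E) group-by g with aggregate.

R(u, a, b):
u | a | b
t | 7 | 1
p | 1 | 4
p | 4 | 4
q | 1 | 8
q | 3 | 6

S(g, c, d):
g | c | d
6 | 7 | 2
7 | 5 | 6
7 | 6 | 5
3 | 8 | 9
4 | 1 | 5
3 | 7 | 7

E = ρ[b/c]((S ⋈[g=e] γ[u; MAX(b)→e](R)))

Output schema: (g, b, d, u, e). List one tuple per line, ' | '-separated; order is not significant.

Row counts bottom-up:
  S → 6
  R → 5
  γ[u; MAX(b)→e](R) → 3
  (S ⋈[g=e] γ[u; MAX(b)→e](R)) → 1
  ρ[b/c]((S ⋈[g=e] γ[u; MAX(b)→e](R))) → 1

== RESULT ==
g | b | d | u | e
4 | 1 | 5 | p | 4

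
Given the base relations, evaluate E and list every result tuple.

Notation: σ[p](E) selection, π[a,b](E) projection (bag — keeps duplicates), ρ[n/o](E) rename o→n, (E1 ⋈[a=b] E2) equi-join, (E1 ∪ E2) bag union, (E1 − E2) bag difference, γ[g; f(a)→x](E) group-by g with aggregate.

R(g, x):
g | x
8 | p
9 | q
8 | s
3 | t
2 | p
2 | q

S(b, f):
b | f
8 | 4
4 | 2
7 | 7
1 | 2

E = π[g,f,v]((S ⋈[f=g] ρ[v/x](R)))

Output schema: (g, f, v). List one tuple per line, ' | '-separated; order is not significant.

Row counts bottom-up:
  S → 4
  R → 6
  ρ[v/x](R) → 6
  (S ⋈[f=g] ρ[v/x](R)) → 4
  π[g,f,v]((S ⋈[f=g] ρ[v/x](R))) → 4

== RESULT ==
g | f | v
2 | 2 | p
2 | 2 | p
2 | 2 | q
2 | 2 | q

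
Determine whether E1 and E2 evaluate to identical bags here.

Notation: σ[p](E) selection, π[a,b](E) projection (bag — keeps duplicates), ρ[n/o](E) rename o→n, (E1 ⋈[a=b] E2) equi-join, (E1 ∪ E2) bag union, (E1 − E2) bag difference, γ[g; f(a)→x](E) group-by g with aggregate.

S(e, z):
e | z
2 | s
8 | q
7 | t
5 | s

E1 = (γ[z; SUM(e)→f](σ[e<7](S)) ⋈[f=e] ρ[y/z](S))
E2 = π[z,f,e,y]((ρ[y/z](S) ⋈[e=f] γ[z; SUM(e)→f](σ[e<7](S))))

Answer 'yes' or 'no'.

E1 stepwise |·|:
  S → 4
  σ[e<7](S) → 2
  γ[z; SUM(e)→f](σ[e<7](S)) → 1
  S → 4
  ρ[y/z](S) → 4
  (γ[z; SUM(e)→f](σ[e<7](S)) ⋈[f=e] ρ[y/z](S)) → 1
E2 stepwise |·|:
  S → 4
  ρ[y/z](S) → 4
  S → 4
  σ[e<7](S) → 2
  γ[z; SUM(e)→f](σ[e<7](S)) → 1
  (ρ[y/z](S) ⋈[e=f] γ[z; SUM(e)→f](σ[e<7](S))) → 1
  π[z,f,e,y]((ρ[y/z](S) ⋈[e=f] γ[z; SUM(e)→f](σ[e<7](S)))) → 1

E1 and E2 produce the same multiset:
z | f | e | y
s | 7 | 7 | t

yes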